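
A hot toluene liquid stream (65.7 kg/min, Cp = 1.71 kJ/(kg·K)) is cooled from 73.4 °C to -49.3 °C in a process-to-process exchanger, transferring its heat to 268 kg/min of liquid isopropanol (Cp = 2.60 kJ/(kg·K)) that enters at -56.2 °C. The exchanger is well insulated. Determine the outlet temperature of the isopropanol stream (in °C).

T_c,out = -36.4 °C

Heat released by hot stream: Q = 65.7 × 1.71 × (73.4 − -49.3) = 13785 kJ/min
Energy balance on cold side (adiabatic exchanger): Q = ṁ_c·Cp_c·(T_c,out − T_c,in)
T_c,out = -56.2 + 13785/(268 × 2.60) = -36.417 °C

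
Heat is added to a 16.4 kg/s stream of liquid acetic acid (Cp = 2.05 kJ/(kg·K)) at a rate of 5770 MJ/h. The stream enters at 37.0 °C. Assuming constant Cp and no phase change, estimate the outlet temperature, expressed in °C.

T_out = 84.7 °C

Q = 5770 MJ/h = 1602.8 kJ/s
ΔT = Q/(ṁ·Cp) = 1602.8/(16.4×2.05) = 47.673 K
T_out = 37.0 + 47.673 = 84.673 °C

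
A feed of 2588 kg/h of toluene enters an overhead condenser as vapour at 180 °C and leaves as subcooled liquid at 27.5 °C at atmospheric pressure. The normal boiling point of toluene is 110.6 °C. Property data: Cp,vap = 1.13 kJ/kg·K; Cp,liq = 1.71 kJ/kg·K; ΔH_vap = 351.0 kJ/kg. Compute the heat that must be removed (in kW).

Q_c = 411 kW

vapour 180→110.6 °C: -78.422 kJ/kg
condensation at 110.6 °C: -351 kJ/kg
liquid 110.6→27.5 °C: -142.1 kJ/kg
Δh = -78.422 + -351 + -142.1 = -571.52 kJ/kg
Q = ṁ·Δh = 2588 kg/h × -571.52 kJ/kg = -1.4791e+06 kJ/h
|Q| = 410.86 kW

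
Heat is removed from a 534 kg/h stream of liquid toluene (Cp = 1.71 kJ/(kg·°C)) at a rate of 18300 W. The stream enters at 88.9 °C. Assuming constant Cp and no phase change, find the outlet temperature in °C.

Q = 18300 W = 65880 kJ/h
ΔT = Q/(ṁ·Cp) = 65880/(534×1.71) = 72.147 K
T_out = 88.9 − 72.147 = 16.753 °C

T_out = 16.8 °C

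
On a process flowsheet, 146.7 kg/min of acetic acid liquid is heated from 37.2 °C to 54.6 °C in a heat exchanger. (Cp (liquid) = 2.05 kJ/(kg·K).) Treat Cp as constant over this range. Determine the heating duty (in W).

Q = 87200 W

Q = ṁ·Cp·ΔT = 146.7 × 2.05 × (54.6 − 37.2) = 5232.8 kJ/min
Converting: 5232.8 / 60 s = 87.213 kW
Heating duty = 87213 W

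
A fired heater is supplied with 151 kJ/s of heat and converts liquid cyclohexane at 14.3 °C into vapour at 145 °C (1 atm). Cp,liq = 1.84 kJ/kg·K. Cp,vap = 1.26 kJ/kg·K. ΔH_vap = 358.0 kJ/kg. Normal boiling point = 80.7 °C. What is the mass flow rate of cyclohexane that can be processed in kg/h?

Δh = 1.84×(80.7−14.3) + 358.0 + 1.26×(145−80.7) = 561.19 kJ/kg
Q = 151 kJ/s = 151 kJ/s = 543600 kJ/h
ṁ = Q/Δh = 543600 / 561.19 = 968.65 kg/h

ṁ = 969 kg/h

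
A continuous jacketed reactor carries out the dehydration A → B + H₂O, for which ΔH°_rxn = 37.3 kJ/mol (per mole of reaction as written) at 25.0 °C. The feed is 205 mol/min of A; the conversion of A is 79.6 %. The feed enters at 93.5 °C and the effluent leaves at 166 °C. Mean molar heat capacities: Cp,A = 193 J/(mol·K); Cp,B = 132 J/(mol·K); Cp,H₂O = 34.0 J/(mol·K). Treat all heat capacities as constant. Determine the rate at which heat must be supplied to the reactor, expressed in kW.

Q_in = 139 kW

Extent of reaction ξ = 0.796 × 205 = 163.18 mol/min
Reaction term: ξ·ΔH°_rxn = 163.18 × 37.3 = 6086.6 kJ/min
Sensible, feed 93.5→25 °C: -2710.2 kJ/min
Outlet flows (mol/min): A 41.82, B 163.18, H₂O 163.18
Sensible, products 25→166 °C: 4957.4 kJ/min
Q = ΔH = 8333.9 kJ/min = 138.9 kW
Heat supplied = 138.9 kW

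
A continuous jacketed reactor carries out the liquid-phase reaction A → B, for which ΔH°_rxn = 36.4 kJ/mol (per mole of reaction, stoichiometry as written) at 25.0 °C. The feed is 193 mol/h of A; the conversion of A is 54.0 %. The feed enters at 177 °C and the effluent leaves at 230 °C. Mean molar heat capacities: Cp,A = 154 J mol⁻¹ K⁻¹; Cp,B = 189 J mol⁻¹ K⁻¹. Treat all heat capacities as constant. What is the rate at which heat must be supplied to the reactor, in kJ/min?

Q_in = 102 kJ/min

Extent of reaction ξ = 0.540 × 193 = 104.22 mol/h
Reaction term: ξ·ΔH°_rxn = 104.22 × 36.4 = 3793.6 kJ/h
Sensible, feed 177→25 °C: -4517.7 kJ/h
Outlet flows (mol/h): A 88.78, B 104.22
Sensible, products 25→230 °C: 6840.8 kJ/h
Q = ΔH = 6116.7 kJ/h = 1.6991 kW
Heat supplied = 101.94 kJ/min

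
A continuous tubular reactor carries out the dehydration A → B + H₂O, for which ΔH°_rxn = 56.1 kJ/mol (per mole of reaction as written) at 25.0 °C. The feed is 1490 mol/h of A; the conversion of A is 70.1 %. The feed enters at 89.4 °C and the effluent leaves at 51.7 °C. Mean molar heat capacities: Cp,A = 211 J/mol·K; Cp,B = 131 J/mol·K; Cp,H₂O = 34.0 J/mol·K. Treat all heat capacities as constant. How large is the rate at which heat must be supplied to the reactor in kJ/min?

Extent of reaction ξ = 0.701 × 1490 = 1044.5 mol/h
Reaction term: ξ·ΔH°_rxn = 1044.5 × 56.1 = 58596 kJ/h
Sensible, feed 89.4→25 °C: -20247 kJ/h
Outlet flows (mol/h): A 445.51, B 1044.5, H₂O 1044.5
Sensible, products 25→51.7 °C: 7111.4 kJ/h
Q = ΔH = 45461 kJ/h = 12.628 kW
Heat supplied = 757.68 kJ/min

Q_in = 758 kJ/min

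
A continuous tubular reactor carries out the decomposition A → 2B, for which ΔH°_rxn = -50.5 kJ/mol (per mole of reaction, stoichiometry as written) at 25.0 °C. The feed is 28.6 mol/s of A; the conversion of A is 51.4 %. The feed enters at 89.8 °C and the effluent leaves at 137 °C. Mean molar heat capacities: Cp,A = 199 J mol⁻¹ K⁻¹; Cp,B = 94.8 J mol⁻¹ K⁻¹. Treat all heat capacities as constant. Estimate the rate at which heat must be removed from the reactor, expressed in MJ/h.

Q_out = 1760 MJ/h

Extent of reaction ξ = 0.514 × 28.6 = 14.7 mol/s
Reaction term: ξ·ΔH°_rxn = 14.7 × -50.5 = -742.37 kJ/s
Sensible, feed 89.8→25 °C: -368.8 kJ/s
Outlet flows (mol/s): A 13.9, B 29.401
Sensible, products 25→137 °C: 621.96 kJ/s
Q = ΔH = -489.21 kJ/s = -489.21 kW
Heat removed = 1761.2 MJ/h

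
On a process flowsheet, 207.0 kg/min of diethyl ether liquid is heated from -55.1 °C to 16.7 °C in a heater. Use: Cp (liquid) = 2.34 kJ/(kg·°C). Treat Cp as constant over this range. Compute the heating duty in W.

Q = ṁ·Cp·ΔT = 207.0 × 2.34 × (16.7 − -55.1) = 34778 kJ/min
Converting: 34778 / 60 s = 579.64 kW
Heating duty = 579640 W

Q = 580000 W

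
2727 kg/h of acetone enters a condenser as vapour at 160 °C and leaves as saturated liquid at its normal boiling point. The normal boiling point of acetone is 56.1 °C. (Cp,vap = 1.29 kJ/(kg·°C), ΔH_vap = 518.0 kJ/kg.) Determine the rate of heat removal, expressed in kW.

Q_c = 494 kW

vapour 160→56.1 °C: -134.03 kJ/kg
condensation at 56.1 °C: -518 kJ/kg
Δh = -134.03 + -518 = -652.03 kJ/kg
Q = ṁ·Δh = 2727 kg/h × -652.03 kJ/kg = -1.7781e+06 kJ/h
|Q| = 493.91 kW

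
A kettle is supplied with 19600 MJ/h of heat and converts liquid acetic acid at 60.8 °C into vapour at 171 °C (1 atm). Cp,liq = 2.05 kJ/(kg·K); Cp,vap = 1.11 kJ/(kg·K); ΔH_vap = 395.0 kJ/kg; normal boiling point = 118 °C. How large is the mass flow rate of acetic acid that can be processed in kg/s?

ṁ = 9.53 kg/s

Δh = 2.05×(118−60.8) + 395.0 + 1.11×(171−118) = 571.09 kJ/kg
Q = 19600 MJ/h = 5444.4 kJ/s = 5444.4 kJ/s
ṁ = Q/Δh = 5444.4 / 571.09 = 9.5334 kg/s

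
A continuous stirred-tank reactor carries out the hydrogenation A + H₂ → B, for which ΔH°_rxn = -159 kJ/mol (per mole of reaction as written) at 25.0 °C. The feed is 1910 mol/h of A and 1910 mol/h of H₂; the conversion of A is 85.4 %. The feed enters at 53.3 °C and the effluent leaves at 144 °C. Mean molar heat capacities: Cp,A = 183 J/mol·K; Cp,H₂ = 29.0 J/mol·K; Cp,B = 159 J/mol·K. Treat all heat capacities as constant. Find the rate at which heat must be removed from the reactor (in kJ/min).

Q_out = 3880 kJ/min

Extent of reaction ξ = 0.854 × 1910 = 1631.1 mol/h
Reaction term: ξ·ΔH°_rxn = 1631.1 × -159 = -259350 kJ/h
Sensible, feed 53.3→25 °C: -11459 kJ/h
Outlet flows (mol/h): A 278.86, H₂ 278.86, B 1631.1
Sensible, products 25→144 °C: 37898 kJ/h
Q = ΔH = -232910 kJ/h = -64.698 kW
Heat removed = 3881.9 kJ/min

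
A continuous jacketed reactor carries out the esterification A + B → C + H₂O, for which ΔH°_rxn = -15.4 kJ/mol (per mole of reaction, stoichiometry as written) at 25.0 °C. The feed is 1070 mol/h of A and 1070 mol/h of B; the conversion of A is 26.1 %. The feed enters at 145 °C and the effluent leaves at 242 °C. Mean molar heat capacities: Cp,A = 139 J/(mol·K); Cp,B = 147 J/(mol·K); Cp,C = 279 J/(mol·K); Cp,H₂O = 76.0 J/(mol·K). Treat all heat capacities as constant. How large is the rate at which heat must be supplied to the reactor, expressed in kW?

Extent of reaction ξ = 0.261 × 1070 = 279.27 mol/h
Reaction term: ξ·ΔH°_rxn = 279.27 × -15.4 = -4300.8 kJ/h
Sensible, feed 145→25 °C: -36722 kJ/h
Outlet flows (mol/h): A 790.73, B 790.73, C 279.27, H₂O 279.27
Sensible, products 25→242 °C: 70588 kJ/h
Q = ΔH = 29565 kJ/h = 8.2124 kW
Heat supplied = 8.2124 kW

Q_in = 8.21 kW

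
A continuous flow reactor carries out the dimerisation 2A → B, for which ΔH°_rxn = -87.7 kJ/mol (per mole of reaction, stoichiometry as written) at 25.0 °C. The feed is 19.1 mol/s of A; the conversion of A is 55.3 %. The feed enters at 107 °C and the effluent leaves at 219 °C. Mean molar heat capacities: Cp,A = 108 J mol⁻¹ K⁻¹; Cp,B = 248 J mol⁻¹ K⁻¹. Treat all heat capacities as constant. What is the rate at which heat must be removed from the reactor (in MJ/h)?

Q_out = 718 MJ/h

Extent of reaction ξ = 0.553 × 19.1 / 2 = 5.2812 mol/s
Reaction term: ξ·ΔH°_rxn = 5.2812 × -87.7 = -463.16 kJ/s
Sensible, feed 107→25 °C: -169.15 kJ/s
Outlet flows (mol/s): A 8.5377, B 5.2812
Sensible, products 25→219 °C: 432.97 kJ/s
Q = ΔH = -199.34 kJ/s = -199.34 kW
Heat removed = 717.62 MJ/h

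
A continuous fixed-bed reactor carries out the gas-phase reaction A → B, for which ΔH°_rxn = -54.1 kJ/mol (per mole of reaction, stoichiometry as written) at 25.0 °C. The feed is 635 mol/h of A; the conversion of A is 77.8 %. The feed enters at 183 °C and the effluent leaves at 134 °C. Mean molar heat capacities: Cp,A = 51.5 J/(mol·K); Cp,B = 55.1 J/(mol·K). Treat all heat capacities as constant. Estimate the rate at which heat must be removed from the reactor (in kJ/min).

Extent of reaction ξ = 0.778 × 635 = 494.03 mol/h
Reaction term: ξ·ΔH°_rxn = 494.03 × -54.1 = -26727 kJ/h
Sensible, feed 183→25 °C: -5167 kJ/h
Outlet flows (mol/h): A 140.97, B 494.03
Sensible, products 25→134 °C: 3758.4 kJ/h
Q = ΔH = -28136 kJ/h = -7.8154 kW
Heat removed = 468.93 kJ/min

Q_out = 469 kJ/min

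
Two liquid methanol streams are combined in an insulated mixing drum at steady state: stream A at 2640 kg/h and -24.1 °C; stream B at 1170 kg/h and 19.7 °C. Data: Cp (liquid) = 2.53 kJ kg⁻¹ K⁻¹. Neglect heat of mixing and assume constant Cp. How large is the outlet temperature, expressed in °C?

Adiabatic, steady state ⇒ Σ ṁᵢCp,ᵢ(T_out − Tᵢ) = 0
Σ ṁᵢCp,ᵢTᵢ = 2640×2.53×-24.1 + 1170×2.53×19.7 = -102650
Σ ṁᵢCp,ᵢ = 2640×2.53 + 1170×2.53 = 9639.3
T_out = -102650 / 9639.3 = -10.65 °C

T_out = -10.6 °C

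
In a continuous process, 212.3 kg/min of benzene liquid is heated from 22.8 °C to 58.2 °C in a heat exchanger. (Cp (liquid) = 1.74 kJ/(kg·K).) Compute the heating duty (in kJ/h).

Q = 785000 kJ/h

Q = ṁ·Cp·ΔT = 212.3 × 1.74 × (58.2 − 22.8) = 13077 kJ/min
Converting: 13077 / 60 s = 217.95 kW
Heating duty = 784610 kJ/h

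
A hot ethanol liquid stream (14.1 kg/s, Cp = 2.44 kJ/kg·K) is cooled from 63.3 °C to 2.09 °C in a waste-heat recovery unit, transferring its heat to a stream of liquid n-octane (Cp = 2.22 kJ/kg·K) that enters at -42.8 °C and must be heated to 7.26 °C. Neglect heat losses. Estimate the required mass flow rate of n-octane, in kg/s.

Heat released by hot stream: Q = 14.1 × 2.44 × (63.3 − 2.09) = 2105.9 kJ/s
Energy balance on cold side (adiabatic exchanger): Q = ṁ_c·Cp_c·(T_c,out − T_c,in)
ṁ_c = 2105.9 / [2.22 × (7.26 − -42.8)] = 18.949 kg/s

ṁ_c = 18.9 kg/s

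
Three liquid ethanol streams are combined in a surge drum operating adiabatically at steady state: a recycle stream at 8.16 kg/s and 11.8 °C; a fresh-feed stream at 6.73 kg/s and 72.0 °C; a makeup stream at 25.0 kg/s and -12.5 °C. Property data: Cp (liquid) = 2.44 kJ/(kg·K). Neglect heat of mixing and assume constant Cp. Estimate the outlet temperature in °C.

T_out = 6.73 °C

Adiabatic, steady state ⇒ Σ ṁᵢCp,ᵢ(T_out − Tᵢ) = 0
Σ ṁᵢCp,ᵢTᵢ = 8.16×2.44×11.8 + 6.73×2.44×72.0 + 25.0×2.44×-12.5 = 654.77
Σ ṁᵢCp,ᵢ = 8.16×2.44 + 6.73×2.44 + 25.0×2.44 = 97.332
T_out = 654.77 / 97.332 = 6.7272 °C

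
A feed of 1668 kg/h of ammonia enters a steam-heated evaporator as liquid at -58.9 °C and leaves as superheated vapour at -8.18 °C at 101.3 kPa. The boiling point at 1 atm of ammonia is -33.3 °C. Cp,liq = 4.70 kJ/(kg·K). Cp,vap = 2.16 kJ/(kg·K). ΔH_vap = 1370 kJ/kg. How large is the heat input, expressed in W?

liquid -58.9→-33.3 °C: 120.32 kJ/kg
vaporisation at -33.3 °C: 1370 kJ/kg
vapour -33.3→-8.18 °C: 54.259 kJ/kg
Δh = 120.32 + 1370 + 54.259 = 1544.6 kJ/kg
Q = ṁ·Δh = 1668 kg/h × 1544.6 kJ/kg = 2.5764e+06 kJ/h
|Q| = 715.66 kW = 715660 W

Q = 716000 W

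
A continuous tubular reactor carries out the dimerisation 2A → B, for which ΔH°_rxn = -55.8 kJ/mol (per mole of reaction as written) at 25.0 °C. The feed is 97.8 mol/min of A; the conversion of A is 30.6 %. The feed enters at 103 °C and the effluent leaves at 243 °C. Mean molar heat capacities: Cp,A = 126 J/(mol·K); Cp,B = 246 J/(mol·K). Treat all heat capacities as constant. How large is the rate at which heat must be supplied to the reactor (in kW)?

Q_in = 14.5 kW

Extent of reaction ξ = 0.306 × 97.8 / 2 = 14.963 mol/min
Reaction term: ξ·ΔH°_rxn = 14.963 × -55.8 = -834.96 kJ/min
Sensible, feed 103→25 °C: -961.18 kJ/min
Outlet flows (mol/min): A 67.873, B 14.963
Sensible, products 25→243 °C: 2666.8 kJ/min
Q = ΔH = 870.66 kJ/min = 14.511 kW
Heat supplied = 14.511 kW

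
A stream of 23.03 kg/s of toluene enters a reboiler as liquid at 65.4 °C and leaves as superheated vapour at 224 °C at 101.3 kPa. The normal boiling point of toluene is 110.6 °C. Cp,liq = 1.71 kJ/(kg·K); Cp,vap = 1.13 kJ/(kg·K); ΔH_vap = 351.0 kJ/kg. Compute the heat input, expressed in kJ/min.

liquid 65.4→110.6 °C: 77.292 kJ/kg
vaporisation at 110.6 °C: 351 kJ/kg
vapour 110.6→224 °C: 128.14 kJ/kg
Δh = 77.292 + 351 + 128.14 = 556.43 kJ/kg
Q = ṁ·Δh = 23.03 kg/s × 556.43 kJ/kg = 12815 kJ/s
|Q| = 12815 kW = 768880 kJ/min

Q = 769000 kJ/min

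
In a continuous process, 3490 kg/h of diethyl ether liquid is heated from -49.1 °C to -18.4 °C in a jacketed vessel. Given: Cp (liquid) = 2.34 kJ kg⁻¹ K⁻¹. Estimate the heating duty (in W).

Q = 69600 W

Q = ṁ·Cp·ΔT = 3490 × 2.34 × (-18.4 − -49.1) = 250710 kJ/h
Converting: 250710 / 3600 s = 69.643 kW
Heating duty = 69643 W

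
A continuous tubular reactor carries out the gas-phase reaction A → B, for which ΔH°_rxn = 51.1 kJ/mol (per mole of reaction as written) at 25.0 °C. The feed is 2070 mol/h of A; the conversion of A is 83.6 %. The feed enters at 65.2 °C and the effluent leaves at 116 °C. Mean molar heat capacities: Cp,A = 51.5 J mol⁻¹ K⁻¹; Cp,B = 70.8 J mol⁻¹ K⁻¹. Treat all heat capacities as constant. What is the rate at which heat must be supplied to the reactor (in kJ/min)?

Extent of reaction ξ = 0.836 × 2070 = 1730.5 mol/h
Reaction term: ξ·ΔH°_rxn = 1730.5 × 51.1 = 88430 kJ/h
Sensible, feed 65.2→25 °C: -4285.5 kJ/h
Outlet flows (mol/h): A 339.48, B 1730.5
Sensible, products 25→116 °C: 12740 kJ/h
Q = ΔH = 96884 kJ/h = 26.912 kW
Heat supplied = 1614.7 kJ/min

Q_in = 1610 kJ/min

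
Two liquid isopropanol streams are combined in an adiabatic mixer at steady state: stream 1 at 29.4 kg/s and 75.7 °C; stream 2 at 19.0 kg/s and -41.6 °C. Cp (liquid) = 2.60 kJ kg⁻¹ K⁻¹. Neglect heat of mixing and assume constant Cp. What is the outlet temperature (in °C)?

T_out = 29.7 °C

No heat crosses the boundary, so H_out = H_in.
Σ ṁᵢCp,ᵢTᵢ = 29.4×2.60×75.7 + 19.0×2.60×-41.6 = 3731.5
Σ ṁᵢCp,ᵢ = 29.4×2.60 + 19.0×2.60 = 125.84
T_out = 3731.5 / 125.84 = 29.652 °C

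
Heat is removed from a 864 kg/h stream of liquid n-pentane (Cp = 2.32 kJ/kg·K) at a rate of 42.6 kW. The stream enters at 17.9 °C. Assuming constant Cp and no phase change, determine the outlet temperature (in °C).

T_out = -58.6 °C

Q = 42.6 kW = 153360 kJ/h
ΔT = Q/(ṁ·Cp) = 153360/(864×2.32) = 76.509 K
T_out = 17.9 − 76.509 = -58.609 °C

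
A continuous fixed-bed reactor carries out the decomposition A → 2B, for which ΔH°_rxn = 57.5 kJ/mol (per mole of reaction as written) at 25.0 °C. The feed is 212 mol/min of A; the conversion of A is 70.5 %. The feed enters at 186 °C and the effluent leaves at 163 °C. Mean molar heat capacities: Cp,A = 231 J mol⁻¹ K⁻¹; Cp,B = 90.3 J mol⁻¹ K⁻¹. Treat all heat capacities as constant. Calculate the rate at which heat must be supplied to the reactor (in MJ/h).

Extent of reaction ξ = 0.705 × 212 = 149.46 mol/min
Reaction term: ξ·ΔH°_rxn = 149.46 × 57.5 = 8593.9 kJ/min
Sensible, feed 186→25 °C: -7884.5 kJ/min
Outlet flows (mol/min): A 62.54, B 298.92
Sensible, products 25→163 °C: 5718.6 kJ/min
Q = ΔH = 6428.1 kJ/min = 107.13 kW
Heat supplied = 385.68 MJ/h

Q_in = 386 MJ/h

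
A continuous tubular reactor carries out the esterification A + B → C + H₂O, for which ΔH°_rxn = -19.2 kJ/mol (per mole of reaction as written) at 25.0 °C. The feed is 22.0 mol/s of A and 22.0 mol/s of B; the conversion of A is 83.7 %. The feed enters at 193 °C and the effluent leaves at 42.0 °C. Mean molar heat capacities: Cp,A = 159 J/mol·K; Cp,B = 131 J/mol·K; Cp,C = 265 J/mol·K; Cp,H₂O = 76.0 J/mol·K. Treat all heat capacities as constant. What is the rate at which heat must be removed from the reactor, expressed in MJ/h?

Extent of reaction ξ = 0.837 × 22.0 = 18.414 mol/s
Reaction term: ξ·ΔH°_rxn = 18.414 × -19.2 = -353.55 kJ/s
Sensible, feed 193→25 °C: -1071.8 kJ/s
Outlet flows (mol/s): A 3.586, B 3.586, C 18.414, H₂O 18.414
Sensible, products 25→42.0 °C: 124.42 kJ/s
Q = ΔH = -1301 kJ/s = -1301 kW
Heat removed = 4683.5 MJ/h

Q_out = 4680 MJ/h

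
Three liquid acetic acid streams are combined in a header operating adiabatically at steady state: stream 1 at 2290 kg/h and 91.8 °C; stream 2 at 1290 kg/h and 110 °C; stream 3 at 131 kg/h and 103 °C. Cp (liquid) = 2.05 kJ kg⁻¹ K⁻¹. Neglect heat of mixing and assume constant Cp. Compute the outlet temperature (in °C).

Adiabatic, steady state ⇒ Σ ṁᵢCp,ᵢ(T_out − Tᵢ) = 0
T_out = Σ ṁᵢCp,ᵢTᵢ / Σ ṁᵢCp,ᵢ
      = 749510 / 7607.5 = 98.522 °C

T_out = 98.5 °C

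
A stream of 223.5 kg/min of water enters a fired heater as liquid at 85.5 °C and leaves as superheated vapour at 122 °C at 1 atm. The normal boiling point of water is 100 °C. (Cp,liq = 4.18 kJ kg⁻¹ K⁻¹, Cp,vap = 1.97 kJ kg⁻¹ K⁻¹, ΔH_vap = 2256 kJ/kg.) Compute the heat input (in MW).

Q = 8.79 MW

liquid 85.5→100 °C: 60.61 kJ/kg
vaporisation at 100 °C: 2256 kJ/kg
vapour 100→122 °C: 43.34 kJ/kg
Δh = 60.61 + 2256 + 43.34 = 2359.9 kJ/kg
Q = ṁ·Δh = 223.5 kg/min × 2359.9 kJ/kg = 527450 kJ/min
|Q| = 8790.8 kW = 8.7908 MW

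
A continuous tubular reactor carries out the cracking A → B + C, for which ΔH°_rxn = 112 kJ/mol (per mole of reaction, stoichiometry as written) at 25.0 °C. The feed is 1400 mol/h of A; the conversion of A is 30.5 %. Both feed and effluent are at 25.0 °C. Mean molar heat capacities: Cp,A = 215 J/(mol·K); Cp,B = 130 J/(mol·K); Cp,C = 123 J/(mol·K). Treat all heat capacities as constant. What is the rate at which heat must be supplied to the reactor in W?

Q_in = 13300 W

Extent of reaction ξ = 0.305 × 1400 = 427 mol/h
Reaction term: ξ·ΔH°_rxn = 427 × 112 = 47824 kJ/h
Q = ΔH = 47824 kJ/h = 13.284 kW
Heat supplied = 13284 W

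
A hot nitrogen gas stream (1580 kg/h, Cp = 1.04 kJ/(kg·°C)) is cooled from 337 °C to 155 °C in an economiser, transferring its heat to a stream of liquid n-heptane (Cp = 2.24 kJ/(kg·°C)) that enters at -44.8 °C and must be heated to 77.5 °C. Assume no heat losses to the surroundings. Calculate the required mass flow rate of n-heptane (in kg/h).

Heat released by hot stream: Q = 1580 × 1.04 × (337 − 155) = 299060 kJ/h
Energy balance on cold side (adiabatic exchanger): Q = ṁ_c·Cp_c·(T_c,out − T_c,in)
ṁ_c = 299060 / [2.24 × (77.5 − -44.8)] = 1091.7 kg/h

ṁ_c = 1090 kg/h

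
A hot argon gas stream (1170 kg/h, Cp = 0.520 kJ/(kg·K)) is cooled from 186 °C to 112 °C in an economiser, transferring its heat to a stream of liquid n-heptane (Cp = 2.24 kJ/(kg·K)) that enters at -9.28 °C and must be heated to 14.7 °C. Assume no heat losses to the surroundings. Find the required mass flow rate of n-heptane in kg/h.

ṁ_c = 838 kg/h

Heat released by hot stream: Q = 1170 × 0.520 × (186 − 112) = 45022 kJ/h
Energy balance on cold side (adiabatic exchanger): Q = ṁ_c·Cp_c·(T_c,out − T_c,in)
ṁ_c = 45022 / [2.24 × (14.7 − -9.28)] = 838.15 kg/h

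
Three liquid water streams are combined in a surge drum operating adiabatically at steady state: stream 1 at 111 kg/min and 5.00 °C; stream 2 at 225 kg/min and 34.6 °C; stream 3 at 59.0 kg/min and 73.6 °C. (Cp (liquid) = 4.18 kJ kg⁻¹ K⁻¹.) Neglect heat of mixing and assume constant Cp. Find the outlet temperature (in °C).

T_out = 32.1 °C

Energy balance with Q = 0: Σ ṁᵢCp,ᵢ(T_out − Tᵢ) = 0
Σ ṁᵢCp,ᵢTᵢ = 111×4.18×5.00 + 225×4.18×34.6 + 59.0×4.18×73.6 = 53012
Σ ṁᵢCp,ᵢ = 111×4.18 + 225×4.18 + 59.0×4.18 = 1651.1
T_out = 53012 / 1651.1 = 32.107 °C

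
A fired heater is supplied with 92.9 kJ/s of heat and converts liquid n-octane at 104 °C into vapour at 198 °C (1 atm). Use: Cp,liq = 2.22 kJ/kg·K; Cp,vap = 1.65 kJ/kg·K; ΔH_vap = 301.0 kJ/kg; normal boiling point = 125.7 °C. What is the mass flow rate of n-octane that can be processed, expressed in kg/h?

Δh = 2.22×(125.7−104) + 301.0 + 1.65×(198−125.7) = 468.47 kJ/kg
Q = 92.9 kJ/s = 92.9 kJ/s = 334440 kJ/h
ṁ = Q/Δh = 334440 / 468.47 = 713.9 kg/h

ṁ = 714 kg/h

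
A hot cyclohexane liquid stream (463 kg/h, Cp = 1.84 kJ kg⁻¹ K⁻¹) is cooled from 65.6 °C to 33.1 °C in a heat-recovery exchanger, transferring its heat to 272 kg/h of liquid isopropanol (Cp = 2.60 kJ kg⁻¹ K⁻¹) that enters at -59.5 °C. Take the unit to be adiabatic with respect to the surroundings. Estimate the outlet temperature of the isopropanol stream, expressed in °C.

Heat released by hot stream: Q = 463 × 1.84 × (65.6 − 33.1) = 27687 kJ/h
Energy balance on cold side (adiabatic exchanger): Q = ṁ_c·Cp_c·(T_c,out − T_c,in)
T_c,out = -59.5 + 27687/(272 × 2.60) = -20.349 °C

T_c,out = -20.3 °C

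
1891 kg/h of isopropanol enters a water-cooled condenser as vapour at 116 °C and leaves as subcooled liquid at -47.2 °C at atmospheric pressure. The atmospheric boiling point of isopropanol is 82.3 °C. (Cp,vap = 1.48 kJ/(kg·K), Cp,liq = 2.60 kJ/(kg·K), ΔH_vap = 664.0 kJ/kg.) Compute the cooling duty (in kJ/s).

vapour 116→82.3 °C: -49.876 kJ/kg
condensation at 82.3 °C: -664 kJ/kg
liquid 82.3→-47.2 °C: -336.7 kJ/kg
Δh = -49.876 + -664 + -336.7 = -1050.6 kJ/kg
Q = ṁ·Δh = 1891 kg/h × -1050.6 kJ/kg = -1.9866e+06 kJ/h
|Q| = 551.84 kW

Q_c = 552 kJ/s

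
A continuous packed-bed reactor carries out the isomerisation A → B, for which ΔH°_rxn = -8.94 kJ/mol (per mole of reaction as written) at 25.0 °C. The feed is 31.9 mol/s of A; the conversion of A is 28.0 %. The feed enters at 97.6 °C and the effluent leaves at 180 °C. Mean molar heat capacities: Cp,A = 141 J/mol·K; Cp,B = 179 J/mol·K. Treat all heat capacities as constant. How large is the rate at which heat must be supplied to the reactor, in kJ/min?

Extent of reaction ξ = 0.280 × 31.9 = 8.932 mol/s
Reaction term: ξ·ΔH°_rxn = 8.932 × -8.94 = -79.852 kJ/s
Sensible, feed 97.6→25 °C: -326.55 kJ/s
Outlet flows (mol/s): A 22.968, B 8.932
Sensible, products 25→180 °C: 749.78 kJ/s
Q = ΔH = 343.38 kJ/s = 343.38 kW
Heat supplied = 20603 kJ/min

Q_in = 20600 kJ/min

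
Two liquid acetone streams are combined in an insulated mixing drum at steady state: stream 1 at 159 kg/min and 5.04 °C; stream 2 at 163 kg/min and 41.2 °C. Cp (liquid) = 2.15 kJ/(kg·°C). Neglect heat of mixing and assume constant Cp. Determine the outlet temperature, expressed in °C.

Energy balance with Q = 0: Σ ṁᵢCp,ᵢ(T_out − Tᵢ) = 0
T_out = Σ ṁᵢCp,ᵢTᵢ / Σ ṁᵢCp,ᵢ
      = 16161 / 692.3 = 23.345 °C

T_out = 23.3 °C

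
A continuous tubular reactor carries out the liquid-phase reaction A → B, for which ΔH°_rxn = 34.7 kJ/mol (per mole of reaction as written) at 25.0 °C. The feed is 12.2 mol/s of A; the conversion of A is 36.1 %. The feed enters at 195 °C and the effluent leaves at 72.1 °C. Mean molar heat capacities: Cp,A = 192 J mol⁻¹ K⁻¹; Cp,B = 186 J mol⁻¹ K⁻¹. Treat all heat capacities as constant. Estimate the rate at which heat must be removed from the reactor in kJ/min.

Extent of reaction ξ = 0.361 × 12.2 = 4.4042 mol/s
Reaction term: ξ·ΔH°_rxn = 4.4042 × 34.7 = 152.83 kJ/s
Sensible, feed 195→25 °C: -398.21 kJ/s
Outlet flows (mol/s): A 7.7958, B 4.4042
Sensible, products 25→72.1 °C: 109.08 kJ/s
Q = ΔH = -136.3 kJ/s = -136.3 kW
Heat removed = 8178 kJ/min

Q_out = 8180 kJ/min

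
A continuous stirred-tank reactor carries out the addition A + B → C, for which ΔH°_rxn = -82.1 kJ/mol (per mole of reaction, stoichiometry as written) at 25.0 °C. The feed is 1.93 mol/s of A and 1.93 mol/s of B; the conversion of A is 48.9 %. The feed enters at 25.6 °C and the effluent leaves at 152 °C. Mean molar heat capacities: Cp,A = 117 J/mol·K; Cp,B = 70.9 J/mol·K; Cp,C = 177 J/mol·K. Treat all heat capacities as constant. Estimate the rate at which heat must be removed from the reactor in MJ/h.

Q_out = 119 MJ/h

Extent of reaction ξ = 0.489 × 1.93 = 0.94377 mol/s
Reaction term: ξ·ΔH°_rxn = 0.94377 × -82.1 = -77.484 kJ/s
Sensible, feed 25.6→25 °C: -0.21759 kJ/s
Outlet flows (mol/s): A 0.98623, B 0.98623, C 0.94377
Sensible, products 25→152 °C: 44.75 kJ/s
Q = ΔH = -32.951 kJ/s = -32.951 kW
Heat removed = 118.63 MJ/h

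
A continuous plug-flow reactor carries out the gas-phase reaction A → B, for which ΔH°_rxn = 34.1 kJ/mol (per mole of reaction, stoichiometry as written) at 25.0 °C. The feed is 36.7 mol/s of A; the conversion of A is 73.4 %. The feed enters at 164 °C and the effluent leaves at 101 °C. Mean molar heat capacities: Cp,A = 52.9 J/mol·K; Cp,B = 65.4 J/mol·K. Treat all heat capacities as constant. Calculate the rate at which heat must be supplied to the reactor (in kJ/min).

Q_in = 49300 kJ/min

Extent of reaction ξ = 0.734 × 36.7 = 26.938 mol/s
Reaction term: ξ·ΔH°_rxn = 26.938 × 34.1 = 918.58 kJ/s
Sensible, feed 164→25 °C: -269.86 kJ/s
Outlet flows (mol/s): A 9.7622, B 26.938
Sensible, products 25→101 °C: 173.14 kJ/s
Q = ΔH = 821.86 kJ/s = 821.86 kW
Heat supplied = 49312 kJ/min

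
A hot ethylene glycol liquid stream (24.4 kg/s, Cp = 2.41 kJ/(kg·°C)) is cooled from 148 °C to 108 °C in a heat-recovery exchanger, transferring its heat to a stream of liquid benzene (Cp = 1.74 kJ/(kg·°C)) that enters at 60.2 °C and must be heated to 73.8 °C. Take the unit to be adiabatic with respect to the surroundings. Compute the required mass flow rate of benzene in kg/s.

Heat released by hot stream: Q = 24.4 × 2.41 × (148 − 108) = 2352.2 kJ/s
Energy balance on cold side (adiabatic exchanger): Q = ṁ_c·Cp_c·(T_c,out − T_c,in)
ṁ_c = 2352.2 / [1.74 × (73.8 − 60.2)] = 99.398 kg/s

ṁ_c = 99.4 kg/s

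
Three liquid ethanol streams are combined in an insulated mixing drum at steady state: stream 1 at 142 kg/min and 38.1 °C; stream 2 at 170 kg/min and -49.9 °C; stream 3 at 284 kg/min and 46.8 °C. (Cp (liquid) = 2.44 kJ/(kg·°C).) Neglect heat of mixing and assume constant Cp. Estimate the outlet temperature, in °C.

T_out = 17.1 °C

Adiabatic, steady state ⇒ Σ ṁᵢCp,ᵢ(T_out − Tᵢ) = 0
Σ ṁᵢCp,ᵢTᵢ = 142×2.44×38.1 + 170×2.44×-49.9 + 284×2.44×46.8 = 24933
Σ ṁᵢCp,ᵢ = 142×2.44 + 170×2.44 + 284×2.44 = 1454.2
T_out = 24933 / 1454.2 = 17.145 °C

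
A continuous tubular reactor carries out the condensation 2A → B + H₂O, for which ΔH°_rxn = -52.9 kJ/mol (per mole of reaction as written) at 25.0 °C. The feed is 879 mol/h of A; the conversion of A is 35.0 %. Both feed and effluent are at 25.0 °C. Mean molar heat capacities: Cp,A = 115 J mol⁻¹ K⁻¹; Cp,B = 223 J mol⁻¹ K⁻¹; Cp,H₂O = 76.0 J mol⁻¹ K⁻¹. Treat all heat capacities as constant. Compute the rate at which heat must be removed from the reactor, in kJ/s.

Extent of reaction ξ = 0.350 × 879 / 2 = 153.82 mol/h
Reaction term: ξ·ΔH°_rxn = 153.82 × -52.9 = -8137.3 kJ/h
Q = ΔH = -8137.3 kJ/h = -2.2604 kW
Heat removed = 2.2604 kJ/s

Q_out = 2.26 kJ/s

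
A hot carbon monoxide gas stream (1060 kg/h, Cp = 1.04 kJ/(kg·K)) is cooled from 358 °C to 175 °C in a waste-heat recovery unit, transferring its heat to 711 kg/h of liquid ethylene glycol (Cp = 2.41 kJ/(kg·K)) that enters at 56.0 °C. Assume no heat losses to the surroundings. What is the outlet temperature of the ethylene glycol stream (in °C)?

Heat released by hot stream: Q = 1060 × 1.04 × (358 − 175) = 201740 kJ/h
Energy balance on cold side (adiabatic exchanger): Q = ṁ_c·Cp_c·(T_c,out − T_c,in)
T_c,out = 56.0 + 201740/(711 × 2.41) = 173.73 °C

T_c,out = 174 °C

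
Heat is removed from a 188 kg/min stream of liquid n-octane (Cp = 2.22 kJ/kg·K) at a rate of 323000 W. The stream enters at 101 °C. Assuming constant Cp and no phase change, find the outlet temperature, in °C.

Q = 323000 W = 19380 kJ/min
ΔT = Q/(ṁ·Cp) = 19380/(188×2.22) = 46.435 K
T_out = 101 − 46.435 = 54.565 °C

T_out = 54.6 °C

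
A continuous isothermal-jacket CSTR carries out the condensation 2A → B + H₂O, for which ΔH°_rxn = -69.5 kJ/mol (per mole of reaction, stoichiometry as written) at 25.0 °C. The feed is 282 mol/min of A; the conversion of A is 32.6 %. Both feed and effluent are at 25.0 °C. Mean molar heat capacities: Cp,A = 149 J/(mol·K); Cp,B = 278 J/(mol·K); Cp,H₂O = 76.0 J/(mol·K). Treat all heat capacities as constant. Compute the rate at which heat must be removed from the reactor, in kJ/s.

Extent of reaction ξ = 0.326 × 282 / 2 = 45.966 mol/min
Reaction term: ξ·ΔH°_rxn = 45.966 × -69.5 = -3194.6 kJ/min
Q = ΔH = -3194.6 kJ/min = -53.244 kW
Heat removed = 53.244 kJ/s

Q_out = 53.2 kJ/s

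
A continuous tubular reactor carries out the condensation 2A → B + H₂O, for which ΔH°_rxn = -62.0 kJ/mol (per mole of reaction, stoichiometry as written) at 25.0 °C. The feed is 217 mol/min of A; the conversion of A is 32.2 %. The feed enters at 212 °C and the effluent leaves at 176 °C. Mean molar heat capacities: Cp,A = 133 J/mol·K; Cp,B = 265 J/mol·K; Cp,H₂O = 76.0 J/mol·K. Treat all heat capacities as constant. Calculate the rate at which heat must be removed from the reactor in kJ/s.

Extent of reaction ξ = 0.322 × 217 / 2 = 34.937 mol/min
Reaction term: ξ·ΔH°_rxn = 34.937 × -62.0 = -2166.1 kJ/min
Sensible, feed 212→25 °C: -5397 kJ/min
Outlet flows (mol/min): A 147.13, B 34.937, H₂O 34.937
Sensible, products 25→176 °C: 4753.7 kJ/min
Q = ΔH = -2809.4 kJ/min = -46.824 kW
Heat removed = 46.824 kJ/s

Q_out = 46.8 kJ/s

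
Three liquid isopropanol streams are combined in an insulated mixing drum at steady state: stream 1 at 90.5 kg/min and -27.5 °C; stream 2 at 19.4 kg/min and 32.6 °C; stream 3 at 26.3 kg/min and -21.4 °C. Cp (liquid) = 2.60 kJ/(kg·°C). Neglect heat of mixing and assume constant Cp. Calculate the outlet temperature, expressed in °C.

Adiabatic, steady state ⇒ Σ ṁᵢCp,ᵢ(T_out − Tᵢ) = 0
Σ ṁᵢCp,ᵢTᵢ = 90.5×2.60×-27.5 + 19.4×2.60×32.6 + 26.3×2.60×-21.4 = -6289.7
Σ ṁᵢCp,ᵢ = 90.5×2.60 + 19.4×2.60 + 26.3×2.60 = 354.12
T_out = -6289.7 / 354.12 = -17.762 °C

T_out = -17.8 °C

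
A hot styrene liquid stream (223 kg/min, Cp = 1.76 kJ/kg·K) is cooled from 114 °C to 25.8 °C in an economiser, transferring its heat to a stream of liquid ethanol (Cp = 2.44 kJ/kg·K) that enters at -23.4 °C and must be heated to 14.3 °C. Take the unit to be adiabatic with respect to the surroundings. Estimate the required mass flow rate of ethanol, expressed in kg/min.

ṁ_c = 376 kg/min

Heat released by hot stream: Q = 223 × 1.76 × (114 − 25.8) = 34617 kJ/min
Energy balance on cold side (adiabatic exchanger): Q = ṁ_c·Cp_c·(T_c,out − T_c,in)
ṁ_c = 34617 / [2.44 × (14.3 − -23.4)] = 376.32 kg/min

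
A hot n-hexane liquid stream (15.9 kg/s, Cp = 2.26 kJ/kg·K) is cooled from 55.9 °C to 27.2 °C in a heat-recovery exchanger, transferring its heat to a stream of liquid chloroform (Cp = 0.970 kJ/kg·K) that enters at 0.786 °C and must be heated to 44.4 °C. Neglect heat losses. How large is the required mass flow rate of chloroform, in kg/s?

Heat released by hot stream: Q = 15.9 × 2.26 × (55.9 − 27.2) = 1031.3 kJ/s
Energy balance on cold side (adiabatic exchanger): Q = ṁ_c·Cp_c·(T_c,out − T_c,in)
ṁ_c = 1031.3 / [0.970 × (44.4 − 0.786)] = 24.378 kg/s

ṁ_c = 24.4 kg/s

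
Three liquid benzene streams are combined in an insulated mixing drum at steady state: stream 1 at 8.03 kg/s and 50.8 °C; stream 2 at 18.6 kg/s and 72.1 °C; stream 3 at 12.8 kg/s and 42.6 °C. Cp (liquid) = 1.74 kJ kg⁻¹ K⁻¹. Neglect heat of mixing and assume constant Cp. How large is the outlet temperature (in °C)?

Adiabatic, steady state ⇒ Σ ṁᵢCp,ᵢ(T_out − Tᵢ) = 0
T_out = Σ ṁᵢCp,ᵢTᵢ / Σ ṁᵢCp,ᵢ
      = 3992 / 68.608 = 58.186 °C

T_out = 58.2 °C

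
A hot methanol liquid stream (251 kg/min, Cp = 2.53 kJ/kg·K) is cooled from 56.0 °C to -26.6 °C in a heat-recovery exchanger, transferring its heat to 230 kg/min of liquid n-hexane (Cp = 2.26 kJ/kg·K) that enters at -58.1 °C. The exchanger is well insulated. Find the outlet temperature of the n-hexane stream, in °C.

Heat released by hot stream: Q = 251 × 2.53 × (56.0 − -26.6) = 52453 kJ/min
Energy balance on cold side (adiabatic exchanger): Q = ṁ_c·Cp_c·(T_c,out − T_c,in)
T_c,out = -58.1 + 52453/(230 × 2.26) = 42.811 °C

T_c,out = 42.8 °C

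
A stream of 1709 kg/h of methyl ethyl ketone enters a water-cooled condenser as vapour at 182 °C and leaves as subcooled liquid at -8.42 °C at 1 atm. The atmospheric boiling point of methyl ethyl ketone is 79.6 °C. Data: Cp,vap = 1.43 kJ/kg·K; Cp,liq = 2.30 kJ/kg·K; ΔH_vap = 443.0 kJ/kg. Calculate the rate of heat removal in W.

Q_c = 376000 W

vapour 182→79.6 °C: -146.43 kJ/kg
condensation at 79.6 °C: -443 kJ/kg
liquid 79.6→-8.42 °C: -202.45 kJ/kg
Δh = -146.43 + -443 + -202.45 = -791.88 kJ/kg
Q = ṁ·Δh = 1709 kg/h × -791.88 kJ/kg = -1.3533e+06 kJ/h
|Q| = 375.92 kW = 375920 W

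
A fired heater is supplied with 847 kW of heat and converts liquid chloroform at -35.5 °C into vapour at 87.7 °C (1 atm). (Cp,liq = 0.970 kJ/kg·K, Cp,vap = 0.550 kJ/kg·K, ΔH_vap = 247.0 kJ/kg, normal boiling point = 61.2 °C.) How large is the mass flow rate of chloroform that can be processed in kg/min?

ṁ = 143 kg/min

Δh = 0.970×(61.2−-35.5) + 247.0 + 0.550×(87.7−61.2) = 355.37 kJ/kg
Q = 847 kW = 847 kJ/s = 50820 kJ/min
ṁ = Q/Δh = 50820 / 355.37 = 143 kg/min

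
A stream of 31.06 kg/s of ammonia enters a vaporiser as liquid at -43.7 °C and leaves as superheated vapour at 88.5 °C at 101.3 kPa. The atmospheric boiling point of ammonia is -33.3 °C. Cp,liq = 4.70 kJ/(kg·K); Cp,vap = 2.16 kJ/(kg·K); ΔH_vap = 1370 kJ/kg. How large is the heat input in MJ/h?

liquid -43.7→-33.3 °C: 48.88 kJ/kg
vaporisation at -33.3 °C: 1370 kJ/kg
vapour -33.3→88.5 °C: 263.09 kJ/kg
Δh = 48.88 + 1370 + 263.09 = 1682 kJ/kg
Q = ṁ·Δh = 31.06 kg/s × 1682 kJ/kg = 52242 kJ/s
|Q| = 52242 kW = 188070 MJ/h

Q = 188000 MJ/h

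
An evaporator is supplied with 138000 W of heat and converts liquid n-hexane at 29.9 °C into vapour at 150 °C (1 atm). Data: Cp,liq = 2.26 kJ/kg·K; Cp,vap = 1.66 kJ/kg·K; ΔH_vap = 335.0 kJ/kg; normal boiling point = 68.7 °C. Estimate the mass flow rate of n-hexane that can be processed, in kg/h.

ṁ = 891 kg/h

Δh = 2.26×(68.7−29.9) + 335.0 + 1.66×(150−68.7) = 557.65 kJ/kg
Q = 138000 W = 138 kJ/s = 496800 kJ/h
ṁ = Q/Δh = 496800 / 557.65 = 890.89 kg/h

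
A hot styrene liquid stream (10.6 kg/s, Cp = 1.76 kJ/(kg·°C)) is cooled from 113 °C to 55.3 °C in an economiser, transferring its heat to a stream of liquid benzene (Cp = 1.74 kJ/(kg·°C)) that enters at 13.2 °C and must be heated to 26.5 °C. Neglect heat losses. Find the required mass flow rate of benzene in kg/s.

ṁ_c = 46.5 kg/s

Heat released by hot stream: Q = 10.6 × 1.76 × (113 − 55.3) = 1076.5 kJ/s
Energy balance on cold side (adiabatic exchanger): Q = ṁ_c·Cp_c·(T_c,out − T_c,in)
ṁ_c = 1076.5 / [1.74 × (26.5 − 13.2)] = 46.515 kg/s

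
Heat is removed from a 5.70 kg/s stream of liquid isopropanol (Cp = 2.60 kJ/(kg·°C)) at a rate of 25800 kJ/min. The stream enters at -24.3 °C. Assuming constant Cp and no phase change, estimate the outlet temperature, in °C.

Q = 25800 kJ/min = 430 kJ/s
ΔT = Q/(ṁ·Cp) = 430/(5.70×2.60) = 29.015 K
T_out = -24.3 − 29.015 = -53.315 °C

T_out = -53.3 °C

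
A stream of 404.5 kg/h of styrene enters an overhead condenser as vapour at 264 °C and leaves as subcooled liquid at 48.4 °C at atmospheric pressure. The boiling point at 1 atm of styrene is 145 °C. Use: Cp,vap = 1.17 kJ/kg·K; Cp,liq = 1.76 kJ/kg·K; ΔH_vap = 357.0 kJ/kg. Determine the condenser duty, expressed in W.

vapour 264→145 °C: -139.23 kJ/kg
condensation at 145 °C: -357 kJ/kg
liquid 145→48.4 °C: -170.02 kJ/kg
Δh = -139.23 + -357 + -170.02 = -666.25 kJ/kg
Q = ṁ·Δh = 404.5 kg/h × -666.25 kJ/kg = -269500 kJ/h
|Q| = 74.86 kW = 74860 W

Q_c = 74900 W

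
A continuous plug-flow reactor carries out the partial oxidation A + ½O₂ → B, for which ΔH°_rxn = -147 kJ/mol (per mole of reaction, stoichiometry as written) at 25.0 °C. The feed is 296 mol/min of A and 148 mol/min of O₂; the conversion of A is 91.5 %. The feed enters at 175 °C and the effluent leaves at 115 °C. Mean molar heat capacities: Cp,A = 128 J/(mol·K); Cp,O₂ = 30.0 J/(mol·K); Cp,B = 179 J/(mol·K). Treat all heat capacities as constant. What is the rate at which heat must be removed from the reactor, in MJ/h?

Q_out = 2490 MJ/h

Extent of reaction ξ = 0.915 × 296 = 270.84 mol/min
Reaction term: ξ·ΔH°_rxn = 270.84 × -147 = -39813 kJ/min
Sensible, feed 175→25 °C: -6349.2 kJ/min
Outlet flows (mol/min): A 25.16, O₂ 12.58, B 270.84
Sensible, products 25→115 °C: 4687 kJ/min
Q = ΔH = -41476 kJ/min = -691.26 kW
Heat removed = 2488.5 MJ/h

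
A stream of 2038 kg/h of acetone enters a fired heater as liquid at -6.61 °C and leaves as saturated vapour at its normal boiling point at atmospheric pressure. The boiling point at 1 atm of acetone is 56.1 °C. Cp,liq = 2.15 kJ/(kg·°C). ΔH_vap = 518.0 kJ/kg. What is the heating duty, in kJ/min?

liquid -6.61→56.1 °C: 134.83 kJ/kg
vaporisation at 56.1 °C: 518 kJ/kg
Δh = 134.83 + 518 = 652.83 kJ/kg
Q = ṁ·Δh = 2038 kg/h × 652.83 kJ/kg = 1.3305e+06 kJ/h
|Q| = 369.57 kW = 22174 kJ/min

Q = 22200 kJ/min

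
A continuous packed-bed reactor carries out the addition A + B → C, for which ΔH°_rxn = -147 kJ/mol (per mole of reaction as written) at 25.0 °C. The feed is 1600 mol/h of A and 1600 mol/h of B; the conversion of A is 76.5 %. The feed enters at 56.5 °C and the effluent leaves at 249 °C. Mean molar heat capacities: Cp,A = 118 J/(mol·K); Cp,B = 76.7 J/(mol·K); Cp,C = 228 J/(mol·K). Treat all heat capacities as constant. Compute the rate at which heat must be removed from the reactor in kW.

Extent of reaction ξ = 0.765 × 1600 = 1224 mol/h
Reaction term: ξ·ΔH°_rxn = 1224 × -147 = -179930 kJ/h
Sensible, feed 56.5→25 °C: -9812.9 kJ/h
Outlet flows (mol/h): A 376, B 376, C 1224
Sensible, products 25→249 °C: 78911 kJ/h
Q = ΔH = -110830 kJ/h = -30.786 kW
Heat removed = 30.786 kW

Q_out = 30.8 kW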